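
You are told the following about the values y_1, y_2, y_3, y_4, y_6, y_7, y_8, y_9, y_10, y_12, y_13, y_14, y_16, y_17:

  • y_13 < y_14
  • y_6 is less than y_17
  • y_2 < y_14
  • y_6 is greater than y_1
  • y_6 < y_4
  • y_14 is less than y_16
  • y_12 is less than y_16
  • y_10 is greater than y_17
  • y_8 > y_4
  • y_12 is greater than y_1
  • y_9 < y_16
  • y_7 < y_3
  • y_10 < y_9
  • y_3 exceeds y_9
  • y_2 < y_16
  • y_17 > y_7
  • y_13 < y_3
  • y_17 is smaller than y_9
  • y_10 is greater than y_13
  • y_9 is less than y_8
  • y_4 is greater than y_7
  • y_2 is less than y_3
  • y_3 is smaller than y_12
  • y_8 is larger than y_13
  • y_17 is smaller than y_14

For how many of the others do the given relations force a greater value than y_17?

7

From y_17 the given relations immediately reach y_10, y_14, y_9.
From those, y_3, y_8, y_16 — 6 in total.
From those, y_12 — 7 in total.
Nothing else is reachable above y_17; 7 in all.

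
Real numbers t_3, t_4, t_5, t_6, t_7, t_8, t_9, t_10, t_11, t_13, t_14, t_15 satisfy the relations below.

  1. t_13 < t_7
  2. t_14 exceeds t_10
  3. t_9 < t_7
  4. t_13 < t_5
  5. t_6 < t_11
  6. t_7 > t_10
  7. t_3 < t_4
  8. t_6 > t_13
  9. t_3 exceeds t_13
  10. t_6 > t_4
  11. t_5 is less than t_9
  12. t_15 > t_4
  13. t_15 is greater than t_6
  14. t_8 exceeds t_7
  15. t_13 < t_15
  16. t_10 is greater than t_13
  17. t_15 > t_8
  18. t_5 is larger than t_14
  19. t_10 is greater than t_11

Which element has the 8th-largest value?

Chaining the given pairs: t_13 < t_3 < t_4 < t_6 < t_11 < t_10 < t_14 < t_5 < t_9 < t_7 < t_8 < t_15.
Counting 8 from the largest end gives t_11.

t_11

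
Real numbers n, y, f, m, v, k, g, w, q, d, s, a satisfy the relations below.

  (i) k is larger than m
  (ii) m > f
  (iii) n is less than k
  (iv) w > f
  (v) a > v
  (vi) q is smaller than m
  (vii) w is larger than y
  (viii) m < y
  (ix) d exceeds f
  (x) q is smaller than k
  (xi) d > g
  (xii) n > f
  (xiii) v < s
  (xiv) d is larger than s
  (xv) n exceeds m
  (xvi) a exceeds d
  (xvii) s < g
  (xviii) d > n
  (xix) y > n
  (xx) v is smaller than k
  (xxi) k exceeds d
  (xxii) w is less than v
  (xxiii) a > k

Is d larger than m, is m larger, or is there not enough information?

d

The relevant relations are m < n; n < y; y < w; w < v; v < s; s < g; g < d.
Together: m < n < y < w < v < s < g < d.
So d is larger.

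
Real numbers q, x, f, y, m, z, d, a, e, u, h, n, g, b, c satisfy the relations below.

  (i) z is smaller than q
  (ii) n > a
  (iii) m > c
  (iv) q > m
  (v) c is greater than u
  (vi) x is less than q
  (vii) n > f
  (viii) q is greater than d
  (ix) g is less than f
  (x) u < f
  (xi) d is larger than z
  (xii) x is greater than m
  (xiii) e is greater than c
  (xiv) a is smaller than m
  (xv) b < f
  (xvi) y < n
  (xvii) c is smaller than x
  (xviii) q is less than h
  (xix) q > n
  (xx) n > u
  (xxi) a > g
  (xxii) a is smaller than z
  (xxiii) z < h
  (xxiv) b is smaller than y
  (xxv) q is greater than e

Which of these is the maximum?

Chaining downward from h: directly below it, z, q; then a, m, n, d, x, e; then u, g, f, c, y; then b.
That covers every other element, and nothing is given above h, so h is the maximum.

h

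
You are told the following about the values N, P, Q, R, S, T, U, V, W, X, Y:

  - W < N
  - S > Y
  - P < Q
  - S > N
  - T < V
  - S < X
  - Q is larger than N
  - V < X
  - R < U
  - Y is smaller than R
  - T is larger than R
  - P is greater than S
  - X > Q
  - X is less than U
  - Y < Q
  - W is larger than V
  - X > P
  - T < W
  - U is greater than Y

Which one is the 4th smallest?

V

The consecutive relations fix a unique order: Y < R < T < V < W < N < S < P < Q < X < U.
The 4th smallest is V.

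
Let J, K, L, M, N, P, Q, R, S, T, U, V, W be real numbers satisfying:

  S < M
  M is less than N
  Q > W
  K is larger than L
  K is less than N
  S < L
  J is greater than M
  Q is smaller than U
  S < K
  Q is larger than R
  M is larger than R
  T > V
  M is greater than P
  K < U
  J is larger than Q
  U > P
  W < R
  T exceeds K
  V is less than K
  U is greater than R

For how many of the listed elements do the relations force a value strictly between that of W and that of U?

2

Chaining upward from W reaches: R, M, Q, N, J.
Chaining downward from U reaches: S, L, V, P, R, K, Q.
Strictly between W and U are those in both lists: R, Q — 2 elements.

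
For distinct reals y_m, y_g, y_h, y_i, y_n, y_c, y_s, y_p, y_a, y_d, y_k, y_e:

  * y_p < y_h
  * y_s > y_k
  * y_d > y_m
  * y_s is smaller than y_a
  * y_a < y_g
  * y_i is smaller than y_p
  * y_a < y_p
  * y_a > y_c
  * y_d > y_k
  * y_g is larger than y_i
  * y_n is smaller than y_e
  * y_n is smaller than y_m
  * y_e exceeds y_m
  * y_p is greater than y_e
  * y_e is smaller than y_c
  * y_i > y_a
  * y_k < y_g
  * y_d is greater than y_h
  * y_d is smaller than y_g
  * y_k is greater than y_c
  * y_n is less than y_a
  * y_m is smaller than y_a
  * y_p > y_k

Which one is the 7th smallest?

y_a

Chaining the given pairs: y_n < y_m < y_e < y_c < y_k < y_s < y_a < y_i < y_p < y_h < y_d < y_g.
The 7th smallest is y_a.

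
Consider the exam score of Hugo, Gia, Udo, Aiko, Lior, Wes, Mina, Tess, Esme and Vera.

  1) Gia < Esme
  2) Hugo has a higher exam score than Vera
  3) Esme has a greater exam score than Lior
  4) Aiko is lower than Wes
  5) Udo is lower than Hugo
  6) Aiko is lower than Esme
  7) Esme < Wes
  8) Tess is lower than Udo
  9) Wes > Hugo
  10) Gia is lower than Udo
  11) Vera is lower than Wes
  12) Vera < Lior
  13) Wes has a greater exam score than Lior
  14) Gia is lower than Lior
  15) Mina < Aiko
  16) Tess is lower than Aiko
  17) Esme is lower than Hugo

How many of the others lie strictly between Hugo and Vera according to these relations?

The relations place Vera below Hugo. An element lies strictly between them when it is forced above Vera and also forced below Hugo.
Above Vera: {Lior, Esme, Wes}. Below Hugo: {Gia, Lior, Mina, Tess, Aiko, Esme, Udo}.
Intersection: {Lior, Esme} — 2.

2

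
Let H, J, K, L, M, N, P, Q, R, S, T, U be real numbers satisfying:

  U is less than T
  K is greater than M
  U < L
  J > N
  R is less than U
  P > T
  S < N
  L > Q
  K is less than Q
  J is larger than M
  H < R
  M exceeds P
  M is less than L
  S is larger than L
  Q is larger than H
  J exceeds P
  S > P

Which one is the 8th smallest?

Chaining the given pairs: H < R < U < T < P < M < K < Q < L < S < N < J.
The 8th smallest is Q.

Q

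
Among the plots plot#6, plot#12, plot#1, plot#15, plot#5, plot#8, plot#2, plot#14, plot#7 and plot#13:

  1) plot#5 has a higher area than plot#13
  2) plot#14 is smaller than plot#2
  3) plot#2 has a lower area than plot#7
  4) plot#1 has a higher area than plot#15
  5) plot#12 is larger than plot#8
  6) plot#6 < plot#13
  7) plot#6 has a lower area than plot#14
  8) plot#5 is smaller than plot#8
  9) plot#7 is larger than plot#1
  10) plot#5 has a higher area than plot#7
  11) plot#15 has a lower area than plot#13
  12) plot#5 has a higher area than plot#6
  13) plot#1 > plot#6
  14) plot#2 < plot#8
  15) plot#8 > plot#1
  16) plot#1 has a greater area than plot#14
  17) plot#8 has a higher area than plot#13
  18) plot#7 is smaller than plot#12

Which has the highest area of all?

plot#12

Chaining downward from plot#12: directly below it, plot#7, plot#8; then plot#2, plot#1, plot#13, plot#5; then plot#6, plot#14, plot#15.
That covers every other element, and nothing is given above plot#12, so plot#12 is the highest area.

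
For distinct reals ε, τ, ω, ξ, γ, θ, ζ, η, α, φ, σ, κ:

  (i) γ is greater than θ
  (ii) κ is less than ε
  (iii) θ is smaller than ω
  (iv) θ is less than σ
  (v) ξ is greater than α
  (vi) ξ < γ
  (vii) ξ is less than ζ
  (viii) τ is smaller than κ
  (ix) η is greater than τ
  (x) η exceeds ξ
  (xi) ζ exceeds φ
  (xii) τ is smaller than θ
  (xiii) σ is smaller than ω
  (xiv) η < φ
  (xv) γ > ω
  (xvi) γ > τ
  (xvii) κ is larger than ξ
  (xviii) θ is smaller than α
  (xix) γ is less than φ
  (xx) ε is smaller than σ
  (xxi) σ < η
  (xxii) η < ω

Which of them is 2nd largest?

Piecing the relations together gives one ordering: τ < θ < α < ξ < κ < ε < σ < η < ω < γ < φ < ζ.
Counting 2 from the largest end gives φ.

φ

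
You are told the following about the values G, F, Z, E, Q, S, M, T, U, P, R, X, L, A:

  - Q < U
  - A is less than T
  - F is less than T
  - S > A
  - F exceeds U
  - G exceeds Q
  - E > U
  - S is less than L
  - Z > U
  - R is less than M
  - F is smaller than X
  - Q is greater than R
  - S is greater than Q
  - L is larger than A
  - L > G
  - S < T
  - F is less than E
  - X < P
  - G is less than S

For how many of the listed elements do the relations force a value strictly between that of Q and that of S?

The relations place Q below S. An element lies strictly between them when it is forced above Q and also forced below S.
Above Q: {U, Z, F, G, L, X, P, E, T}. Below S: {R, A, G}.
Intersection: {G} — 1.

1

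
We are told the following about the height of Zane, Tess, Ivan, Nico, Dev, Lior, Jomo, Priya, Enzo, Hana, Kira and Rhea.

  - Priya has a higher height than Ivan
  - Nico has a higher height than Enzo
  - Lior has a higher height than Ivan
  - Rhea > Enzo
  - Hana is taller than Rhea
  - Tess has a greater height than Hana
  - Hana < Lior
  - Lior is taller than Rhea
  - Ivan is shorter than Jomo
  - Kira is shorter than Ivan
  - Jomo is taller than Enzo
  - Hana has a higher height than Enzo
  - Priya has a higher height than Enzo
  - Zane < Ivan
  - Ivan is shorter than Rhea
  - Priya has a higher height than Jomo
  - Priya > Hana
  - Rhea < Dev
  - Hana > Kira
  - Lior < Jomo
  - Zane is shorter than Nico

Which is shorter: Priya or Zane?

Zane

Zane < Ivan and Ivan < Rhea give Zane < Rhea.
With Rhea < Hana: Zane < Ivan < Rhea < Hana.
With Hana < Lior: Zane < Ivan < Rhea < Hana < Lior.
With Lior < Jomo: Zane < Ivan < Rhea < Hana < Lior < Jomo.
With Jomo < Priya: Zane < Ivan < Rhea < Hana < Lior < Jomo < Priya.
So Zane < Priya; Zane is the shorter of the two.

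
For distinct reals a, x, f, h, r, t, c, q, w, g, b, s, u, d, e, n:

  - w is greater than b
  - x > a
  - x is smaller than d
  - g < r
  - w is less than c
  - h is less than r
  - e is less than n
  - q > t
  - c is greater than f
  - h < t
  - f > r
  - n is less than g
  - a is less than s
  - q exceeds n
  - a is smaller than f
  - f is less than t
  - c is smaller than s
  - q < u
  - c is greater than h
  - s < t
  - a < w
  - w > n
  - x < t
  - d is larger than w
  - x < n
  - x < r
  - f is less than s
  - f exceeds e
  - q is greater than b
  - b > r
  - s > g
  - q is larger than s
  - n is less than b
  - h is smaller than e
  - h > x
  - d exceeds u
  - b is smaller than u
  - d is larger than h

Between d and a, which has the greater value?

d

a < x and x < h give a < h.
With h < e: a < x < h < e.
Then e < n extends the chain to n.
Then n < g extends the chain to g.
Then g < r extends the chain to r.
Then r < b extends the chain to b.
Then b < w extends the chain to w.
Then w < c extends the chain to c.
With c < s: a < x < h < e < n < g < r < b < w < c < s.
With s < t: a < x < h < e < n < g < r < b < w < c < s < t.
With t < q: a < x < h < e < n < g < r < b < w < c < s < t < q.
Then q < u extends the chain to u.
Then u < d extends the chain to d.
So a < d; d is the larger of the two.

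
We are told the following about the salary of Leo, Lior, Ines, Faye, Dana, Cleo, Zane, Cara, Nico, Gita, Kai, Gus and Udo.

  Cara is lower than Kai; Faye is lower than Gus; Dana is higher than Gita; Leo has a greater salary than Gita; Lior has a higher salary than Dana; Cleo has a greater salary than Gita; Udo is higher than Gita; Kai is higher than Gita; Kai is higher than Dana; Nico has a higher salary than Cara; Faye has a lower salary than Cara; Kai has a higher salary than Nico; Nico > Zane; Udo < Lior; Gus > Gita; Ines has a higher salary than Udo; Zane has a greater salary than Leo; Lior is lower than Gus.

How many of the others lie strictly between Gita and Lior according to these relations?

The relations place Gita below Lior. An element lies strictly between them when it is forced above Gita and also forced below Lior.
Above Gita: {Udo, Dana, Cleo, Gus, Leo, Zane, Nico, Kai, Ines}. Below Lior: {Udo, Dana}.
Intersection: {Udo, Dana} — 2.

2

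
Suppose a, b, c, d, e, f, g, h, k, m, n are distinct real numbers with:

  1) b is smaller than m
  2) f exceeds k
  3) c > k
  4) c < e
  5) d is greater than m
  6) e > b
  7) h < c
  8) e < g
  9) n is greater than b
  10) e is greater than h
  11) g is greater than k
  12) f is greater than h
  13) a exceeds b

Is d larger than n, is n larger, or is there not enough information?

Following every chain through n: below n we get b.
d is not reached, and no chain runs the other way from d to n.
So the given relations leave the order of n and d undetermined.

undetermined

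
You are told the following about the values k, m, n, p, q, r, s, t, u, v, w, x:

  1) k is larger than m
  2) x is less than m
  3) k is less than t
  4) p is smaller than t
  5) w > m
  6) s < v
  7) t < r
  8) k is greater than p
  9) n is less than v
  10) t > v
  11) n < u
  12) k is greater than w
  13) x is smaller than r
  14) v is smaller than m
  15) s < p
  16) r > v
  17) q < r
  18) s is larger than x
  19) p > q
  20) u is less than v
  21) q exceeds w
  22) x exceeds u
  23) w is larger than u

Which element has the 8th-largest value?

v

The consecutive relations fix a unique order: n < u < x < s < v < m < w < q < p < k < t < r.
Counting 8 from the largest end gives v.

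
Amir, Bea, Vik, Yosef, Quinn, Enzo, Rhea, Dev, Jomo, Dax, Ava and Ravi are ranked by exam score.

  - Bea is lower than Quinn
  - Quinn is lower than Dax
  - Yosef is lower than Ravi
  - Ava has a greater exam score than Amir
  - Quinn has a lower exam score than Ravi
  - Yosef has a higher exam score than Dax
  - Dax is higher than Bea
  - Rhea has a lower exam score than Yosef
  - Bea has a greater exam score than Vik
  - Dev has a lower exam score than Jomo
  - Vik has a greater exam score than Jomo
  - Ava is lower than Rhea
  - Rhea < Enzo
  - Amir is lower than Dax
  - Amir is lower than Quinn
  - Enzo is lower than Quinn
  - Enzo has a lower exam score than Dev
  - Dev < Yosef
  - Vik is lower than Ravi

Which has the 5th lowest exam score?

Chaining the given pairs: Amir < Ava < Rhea < Enzo < Dev < Jomo < Vik < Bea < Quinn < Dax < Yosef < Ravi.
Counting 5 from the smallest end gives Dev.

Dev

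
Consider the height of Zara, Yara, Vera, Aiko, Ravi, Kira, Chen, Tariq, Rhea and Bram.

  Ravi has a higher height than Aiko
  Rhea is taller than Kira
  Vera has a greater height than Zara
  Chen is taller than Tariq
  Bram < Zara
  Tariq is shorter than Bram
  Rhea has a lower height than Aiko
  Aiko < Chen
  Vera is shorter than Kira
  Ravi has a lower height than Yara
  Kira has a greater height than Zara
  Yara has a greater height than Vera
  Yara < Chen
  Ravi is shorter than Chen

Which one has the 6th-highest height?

Chaining the given pairs: Tariq < Bram < Zara < Vera < Kira < Rhea < Aiko < Ravi < Yara < Chen.
Counting 6 from the largest end gives Kira.

Kira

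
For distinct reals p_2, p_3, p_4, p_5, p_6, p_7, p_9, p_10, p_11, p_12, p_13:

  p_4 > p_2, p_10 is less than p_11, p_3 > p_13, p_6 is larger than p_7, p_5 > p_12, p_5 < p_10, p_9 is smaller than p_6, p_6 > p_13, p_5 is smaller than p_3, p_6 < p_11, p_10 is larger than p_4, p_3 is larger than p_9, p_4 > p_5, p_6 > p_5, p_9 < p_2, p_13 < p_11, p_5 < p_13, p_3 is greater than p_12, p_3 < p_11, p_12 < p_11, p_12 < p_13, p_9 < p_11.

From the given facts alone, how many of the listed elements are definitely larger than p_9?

Directly above p_9: p_2, p_6, p_3, p_11.
One step further: p_4 (5 so far).
One step further: p_10 (6 so far).
No other element is forced above p_9 by the given relations, so the count is 6.

6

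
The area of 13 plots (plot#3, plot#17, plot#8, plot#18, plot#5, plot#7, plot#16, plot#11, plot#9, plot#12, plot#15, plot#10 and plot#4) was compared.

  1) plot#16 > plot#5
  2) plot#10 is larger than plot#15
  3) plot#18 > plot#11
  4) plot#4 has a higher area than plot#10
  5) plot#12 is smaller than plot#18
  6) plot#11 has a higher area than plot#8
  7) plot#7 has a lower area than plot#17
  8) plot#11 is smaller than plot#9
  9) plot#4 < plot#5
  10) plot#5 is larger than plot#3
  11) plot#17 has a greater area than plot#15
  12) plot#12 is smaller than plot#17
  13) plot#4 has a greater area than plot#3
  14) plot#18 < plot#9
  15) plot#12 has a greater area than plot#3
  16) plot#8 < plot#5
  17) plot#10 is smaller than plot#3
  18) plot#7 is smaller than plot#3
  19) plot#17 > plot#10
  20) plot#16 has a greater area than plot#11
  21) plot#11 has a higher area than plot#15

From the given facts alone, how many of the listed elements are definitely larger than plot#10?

The elements the relations force above plot#10 are plot#3, plot#12, plot#4, plot#18, plot#17, plot#5, plot#16, plot#9 — no chain reaches any other.
That is 8.

8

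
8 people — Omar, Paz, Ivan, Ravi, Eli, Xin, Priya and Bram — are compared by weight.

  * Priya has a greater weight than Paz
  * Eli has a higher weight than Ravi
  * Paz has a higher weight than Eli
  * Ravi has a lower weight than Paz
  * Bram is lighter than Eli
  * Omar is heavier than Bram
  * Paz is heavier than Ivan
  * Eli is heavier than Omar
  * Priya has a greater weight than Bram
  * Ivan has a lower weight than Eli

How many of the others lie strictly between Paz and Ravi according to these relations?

Chaining upward from Ravi reaches: Eli, Priya.
Chaining downward from Paz reaches: Ivan, Bram, Omar, Eli.
Strictly between Ravi and Paz are those in both lists: Eli — 1 element.

1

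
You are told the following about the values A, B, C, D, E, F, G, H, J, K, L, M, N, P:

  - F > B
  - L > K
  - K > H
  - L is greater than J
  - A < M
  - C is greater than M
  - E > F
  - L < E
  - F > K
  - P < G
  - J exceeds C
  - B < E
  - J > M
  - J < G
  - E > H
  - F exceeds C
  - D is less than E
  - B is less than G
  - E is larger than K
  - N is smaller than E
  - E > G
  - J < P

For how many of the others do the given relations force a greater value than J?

The elements the relations force above J are P, L, G, E — no chain reaches any other.
That is 4.

4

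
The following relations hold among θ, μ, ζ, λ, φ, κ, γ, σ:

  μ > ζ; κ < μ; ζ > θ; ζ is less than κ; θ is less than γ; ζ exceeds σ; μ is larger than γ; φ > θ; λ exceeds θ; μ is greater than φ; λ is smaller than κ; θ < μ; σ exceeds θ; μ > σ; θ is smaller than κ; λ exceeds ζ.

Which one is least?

θ

σ is not least since θ < σ; γ is not least since θ < γ; φ is not least since θ < φ; ζ is not least since θ < ζ; λ is not least since ζ < λ; κ is not least since ζ < κ; μ is not least since θ < μ.
Only θ has nothing below it, so θ is the least.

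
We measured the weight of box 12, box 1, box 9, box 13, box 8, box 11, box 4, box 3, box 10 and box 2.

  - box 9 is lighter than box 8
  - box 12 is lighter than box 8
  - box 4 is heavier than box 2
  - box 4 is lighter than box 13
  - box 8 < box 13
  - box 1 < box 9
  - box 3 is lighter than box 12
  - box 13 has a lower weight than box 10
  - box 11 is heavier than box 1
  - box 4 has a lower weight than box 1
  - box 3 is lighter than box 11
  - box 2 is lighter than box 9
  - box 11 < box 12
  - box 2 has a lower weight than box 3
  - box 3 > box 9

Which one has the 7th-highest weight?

The consecutive relations fix a unique order: box 2 < box 4 < box 1 < box 9 < box 3 < box 11 < box 12 < box 8 < box 13 < box 10.
The 7th largest is box 9.

box 9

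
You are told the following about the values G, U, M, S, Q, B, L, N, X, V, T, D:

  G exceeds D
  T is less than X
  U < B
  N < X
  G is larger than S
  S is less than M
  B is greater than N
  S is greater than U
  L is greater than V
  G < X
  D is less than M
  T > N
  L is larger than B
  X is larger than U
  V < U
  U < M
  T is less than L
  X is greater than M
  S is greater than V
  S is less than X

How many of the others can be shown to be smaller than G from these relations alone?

4

The elements the relations force below G are V, U, D, S — no chain reaches any other.
That is 4.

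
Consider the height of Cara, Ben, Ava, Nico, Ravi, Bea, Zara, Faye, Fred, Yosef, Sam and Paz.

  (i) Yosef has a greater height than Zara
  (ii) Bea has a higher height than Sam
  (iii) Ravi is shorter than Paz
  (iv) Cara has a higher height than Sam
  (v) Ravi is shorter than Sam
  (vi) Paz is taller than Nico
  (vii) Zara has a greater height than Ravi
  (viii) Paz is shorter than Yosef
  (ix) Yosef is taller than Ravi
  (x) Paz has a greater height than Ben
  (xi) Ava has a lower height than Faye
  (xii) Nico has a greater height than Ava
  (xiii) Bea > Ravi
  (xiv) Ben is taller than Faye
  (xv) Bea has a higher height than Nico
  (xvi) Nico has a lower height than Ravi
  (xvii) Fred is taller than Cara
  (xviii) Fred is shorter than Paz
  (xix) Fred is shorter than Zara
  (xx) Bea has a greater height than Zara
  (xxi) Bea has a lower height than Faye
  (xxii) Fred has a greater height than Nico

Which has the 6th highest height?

Zara

The consecutive relations fix a unique order: Ava < Nico < Ravi < Sam < Cara < Fred < Zara < Bea < Faye < Ben < Paz < Yosef.
Counting 6 from the largest end gives Zara.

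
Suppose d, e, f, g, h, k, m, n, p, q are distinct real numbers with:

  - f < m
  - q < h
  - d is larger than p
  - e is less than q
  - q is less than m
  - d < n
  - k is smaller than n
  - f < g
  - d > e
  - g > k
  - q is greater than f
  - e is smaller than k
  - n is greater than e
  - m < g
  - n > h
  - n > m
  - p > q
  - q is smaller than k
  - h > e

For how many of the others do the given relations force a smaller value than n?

8

Directly below n: e, m, k, h, d.
One step further: f, q, p (8 so far).
Nothing else is reachable below n; 8 in all.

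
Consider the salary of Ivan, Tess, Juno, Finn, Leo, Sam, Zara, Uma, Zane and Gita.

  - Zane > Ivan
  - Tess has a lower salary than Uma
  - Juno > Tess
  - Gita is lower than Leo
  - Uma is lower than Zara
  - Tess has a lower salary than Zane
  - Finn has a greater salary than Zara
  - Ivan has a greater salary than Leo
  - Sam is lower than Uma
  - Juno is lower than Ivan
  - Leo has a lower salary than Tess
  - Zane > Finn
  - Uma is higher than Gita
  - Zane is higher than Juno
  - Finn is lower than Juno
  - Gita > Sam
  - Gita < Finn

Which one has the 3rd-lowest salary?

Leo

Piecing the relations together gives one ordering: Sam < Gita < Leo < Tess < Uma < Zara < Finn < Juno < Ivan < Zane.
Counting 3 from the smallest end gives Leo.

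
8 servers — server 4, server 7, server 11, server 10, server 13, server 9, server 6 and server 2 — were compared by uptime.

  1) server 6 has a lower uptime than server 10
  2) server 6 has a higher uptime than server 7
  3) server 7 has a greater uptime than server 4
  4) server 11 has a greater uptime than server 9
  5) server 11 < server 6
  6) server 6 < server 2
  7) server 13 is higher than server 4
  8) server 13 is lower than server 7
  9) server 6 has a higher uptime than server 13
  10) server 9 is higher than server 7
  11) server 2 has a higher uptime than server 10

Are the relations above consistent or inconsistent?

consistent

Every relation is compatible with server 4 < server 13 < server 7 < server 9 < server 11 < server 6 < server 10 < server 2; the set is consistent.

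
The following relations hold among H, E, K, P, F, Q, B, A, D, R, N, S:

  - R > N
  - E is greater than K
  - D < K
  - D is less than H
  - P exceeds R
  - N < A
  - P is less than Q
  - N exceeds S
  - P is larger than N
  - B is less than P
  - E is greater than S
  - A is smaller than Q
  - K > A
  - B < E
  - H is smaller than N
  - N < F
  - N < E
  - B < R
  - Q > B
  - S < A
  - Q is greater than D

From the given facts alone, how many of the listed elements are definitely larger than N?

7

From N the given relations immediately reach R, A, P, F, E.
From those, K, Q — 7 in total.
No other element is forced above N by the given relations, so the count is 7.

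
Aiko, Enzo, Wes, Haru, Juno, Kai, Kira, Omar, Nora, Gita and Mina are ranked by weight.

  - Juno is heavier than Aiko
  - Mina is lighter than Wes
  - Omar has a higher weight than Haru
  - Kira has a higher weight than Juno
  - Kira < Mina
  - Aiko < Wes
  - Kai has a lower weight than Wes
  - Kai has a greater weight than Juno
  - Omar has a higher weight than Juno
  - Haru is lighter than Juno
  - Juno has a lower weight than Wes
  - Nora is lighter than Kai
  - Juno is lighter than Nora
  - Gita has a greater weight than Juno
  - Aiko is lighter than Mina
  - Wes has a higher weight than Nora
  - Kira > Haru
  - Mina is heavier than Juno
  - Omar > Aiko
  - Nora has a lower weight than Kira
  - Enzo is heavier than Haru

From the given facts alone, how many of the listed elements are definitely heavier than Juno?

7

The elements the relations force above Juno are Nora, Kai, Gita, Kira, Mina, Wes, Omar — no chain reaches any other.
That is 7.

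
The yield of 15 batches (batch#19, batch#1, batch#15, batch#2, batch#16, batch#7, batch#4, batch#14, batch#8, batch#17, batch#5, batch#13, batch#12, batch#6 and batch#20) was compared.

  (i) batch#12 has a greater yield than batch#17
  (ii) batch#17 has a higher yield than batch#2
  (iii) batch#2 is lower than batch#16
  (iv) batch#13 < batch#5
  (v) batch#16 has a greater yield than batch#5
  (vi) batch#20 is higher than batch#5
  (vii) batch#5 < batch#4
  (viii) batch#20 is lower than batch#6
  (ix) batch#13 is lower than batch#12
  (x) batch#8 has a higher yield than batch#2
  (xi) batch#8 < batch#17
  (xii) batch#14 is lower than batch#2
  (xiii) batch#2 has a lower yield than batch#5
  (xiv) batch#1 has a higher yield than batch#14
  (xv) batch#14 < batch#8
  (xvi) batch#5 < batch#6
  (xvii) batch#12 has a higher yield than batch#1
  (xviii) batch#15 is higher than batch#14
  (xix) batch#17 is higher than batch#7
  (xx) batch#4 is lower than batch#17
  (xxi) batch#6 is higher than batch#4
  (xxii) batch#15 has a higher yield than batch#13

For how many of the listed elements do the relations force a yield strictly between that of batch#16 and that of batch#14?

The relations place batch#14 below batch#16. An element lies strictly between them when it is forced above batch#14 and also forced below batch#16.
Above batch#14: {batch#2, batch#5, batch#4, batch#20, batch#8, batch#17, batch#1, batch#12, batch#15, batch#6}. Below batch#16: {batch#13, batch#2, batch#5}.
Intersection: {batch#2, batch#5} — 2.

2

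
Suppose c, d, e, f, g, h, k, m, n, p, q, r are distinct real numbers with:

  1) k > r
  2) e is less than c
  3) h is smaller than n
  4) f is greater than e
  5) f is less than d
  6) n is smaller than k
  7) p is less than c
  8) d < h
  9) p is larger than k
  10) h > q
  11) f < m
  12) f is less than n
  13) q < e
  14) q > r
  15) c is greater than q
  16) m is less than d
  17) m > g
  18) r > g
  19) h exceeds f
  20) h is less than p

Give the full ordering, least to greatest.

Each adjacent pair is fixed by a given relation: g < r; r < q; q < e; e < f; f < m; m < d; d < h; h < n; n < k; k < p; p < c. Chaining them end to end gives the full order.

g < r < q < e < f < m < d < h < n < k < p < c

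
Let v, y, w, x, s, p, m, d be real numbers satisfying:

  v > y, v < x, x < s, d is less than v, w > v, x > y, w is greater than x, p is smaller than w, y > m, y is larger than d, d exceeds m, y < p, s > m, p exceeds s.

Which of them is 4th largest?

The consecutive relations fix a unique order: m < d < y < v < x < s < p < w.
Counting 4 from the largest end gives x.

x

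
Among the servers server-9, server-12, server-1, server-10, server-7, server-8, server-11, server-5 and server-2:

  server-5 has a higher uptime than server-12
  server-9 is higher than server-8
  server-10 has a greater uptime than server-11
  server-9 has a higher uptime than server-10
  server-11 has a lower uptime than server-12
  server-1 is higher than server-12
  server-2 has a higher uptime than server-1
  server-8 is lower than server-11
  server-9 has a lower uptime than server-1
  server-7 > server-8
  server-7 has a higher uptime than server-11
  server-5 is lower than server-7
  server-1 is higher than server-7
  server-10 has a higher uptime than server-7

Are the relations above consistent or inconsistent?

Every relation is compatible with server-8 < server-11 < server-12 < server-5 < server-7 < server-10 < server-9 < server-1 < server-2; the set is consistent.

consistent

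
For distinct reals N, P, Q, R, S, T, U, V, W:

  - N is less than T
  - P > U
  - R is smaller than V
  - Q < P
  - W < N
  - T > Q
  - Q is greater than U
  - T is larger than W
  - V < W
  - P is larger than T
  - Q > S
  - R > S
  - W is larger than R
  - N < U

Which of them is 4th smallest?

W

The consecutive relations fix a unique order: S < R < V < W < N < U < Q < T < P.
The 4th smallest is W.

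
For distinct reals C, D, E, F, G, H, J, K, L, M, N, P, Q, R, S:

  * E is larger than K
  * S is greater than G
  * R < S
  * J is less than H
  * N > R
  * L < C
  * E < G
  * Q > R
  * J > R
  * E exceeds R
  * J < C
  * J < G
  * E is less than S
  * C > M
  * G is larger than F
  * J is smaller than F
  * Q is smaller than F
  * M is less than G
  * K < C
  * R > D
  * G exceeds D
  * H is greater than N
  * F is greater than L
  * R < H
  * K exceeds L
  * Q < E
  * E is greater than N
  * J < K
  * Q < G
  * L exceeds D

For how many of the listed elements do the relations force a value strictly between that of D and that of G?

8

Chaining upward from D reaches: R, J, L, Q, N, K, H, C, E, F, S.
Chaining downward from G reaches: M, R, J, L, Q, N, K, E, F.
Strictly between D and G are those in both lists: R, J, L, Q, N, K, E, F — 8 elements.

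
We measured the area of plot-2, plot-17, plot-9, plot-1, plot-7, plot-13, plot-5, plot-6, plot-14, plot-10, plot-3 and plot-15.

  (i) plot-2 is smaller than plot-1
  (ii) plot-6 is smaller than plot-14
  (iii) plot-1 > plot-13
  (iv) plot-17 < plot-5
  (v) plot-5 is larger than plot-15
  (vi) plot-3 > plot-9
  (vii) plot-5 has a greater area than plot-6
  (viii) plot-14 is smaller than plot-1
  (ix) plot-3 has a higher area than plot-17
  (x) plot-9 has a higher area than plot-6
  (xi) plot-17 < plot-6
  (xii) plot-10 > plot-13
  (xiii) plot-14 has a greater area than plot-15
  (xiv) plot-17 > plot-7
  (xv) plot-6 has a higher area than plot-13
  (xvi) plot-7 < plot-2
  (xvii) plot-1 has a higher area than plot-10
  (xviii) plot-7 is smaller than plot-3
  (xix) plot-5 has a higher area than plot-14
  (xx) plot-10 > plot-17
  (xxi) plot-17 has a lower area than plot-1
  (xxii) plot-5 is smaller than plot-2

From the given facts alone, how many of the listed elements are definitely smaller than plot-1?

Directly below plot-1: plot-13, plot-17, plot-14, plot-10, plot-2.
One step further: plot-7, plot-15, plot-6, plot-5 (9 so far).
No other element is forced below plot-1 by the given relations, so the count is 9.

9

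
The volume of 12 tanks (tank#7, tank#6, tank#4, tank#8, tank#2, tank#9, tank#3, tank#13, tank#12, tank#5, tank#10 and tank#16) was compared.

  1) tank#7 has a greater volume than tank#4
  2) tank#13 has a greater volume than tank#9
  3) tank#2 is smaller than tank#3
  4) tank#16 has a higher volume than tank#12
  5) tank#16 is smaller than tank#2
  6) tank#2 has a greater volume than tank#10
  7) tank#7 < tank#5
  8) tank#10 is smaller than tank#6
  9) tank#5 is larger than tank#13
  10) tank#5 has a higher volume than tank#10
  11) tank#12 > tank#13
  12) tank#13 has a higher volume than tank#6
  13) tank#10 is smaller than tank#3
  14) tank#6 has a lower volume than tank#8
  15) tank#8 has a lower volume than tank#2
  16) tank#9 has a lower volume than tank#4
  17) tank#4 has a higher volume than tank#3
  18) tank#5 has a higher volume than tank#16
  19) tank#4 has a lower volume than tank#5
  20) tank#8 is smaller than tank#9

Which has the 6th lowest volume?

tank#12

Chaining the given pairs: tank#10 < tank#6 < tank#8 < tank#9 < tank#13 < tank#12 < tank#16 < tank#2 < tank#3 < tank#4 < tank#7 < tank#5.
The 6th smallest is tank#12.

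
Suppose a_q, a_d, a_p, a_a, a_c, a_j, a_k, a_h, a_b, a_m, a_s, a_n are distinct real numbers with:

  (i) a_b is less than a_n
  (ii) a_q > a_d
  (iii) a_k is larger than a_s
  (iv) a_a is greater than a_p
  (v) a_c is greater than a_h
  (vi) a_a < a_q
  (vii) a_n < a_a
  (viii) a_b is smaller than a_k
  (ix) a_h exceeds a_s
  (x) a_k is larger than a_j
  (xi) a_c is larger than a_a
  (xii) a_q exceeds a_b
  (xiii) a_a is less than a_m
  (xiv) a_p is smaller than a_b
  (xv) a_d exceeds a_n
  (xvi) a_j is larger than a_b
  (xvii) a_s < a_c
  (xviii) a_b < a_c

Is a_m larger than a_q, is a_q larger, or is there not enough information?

undetermined

Following every chain through a_q: below a_q we get a_p, a_b, a_n, a_a, a_d.
a_m is not reached, and no chain runs the other way from a_m to a_q.
So the given relations leave the order of a_q and a_m undetermined.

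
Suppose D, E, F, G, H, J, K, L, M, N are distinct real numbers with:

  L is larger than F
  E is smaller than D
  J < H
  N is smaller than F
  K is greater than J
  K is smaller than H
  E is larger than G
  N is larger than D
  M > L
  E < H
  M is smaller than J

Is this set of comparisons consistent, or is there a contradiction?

consistent

Every relation is compatible with G < E < D < N < F < L < M < J < K < H; the set is consistent.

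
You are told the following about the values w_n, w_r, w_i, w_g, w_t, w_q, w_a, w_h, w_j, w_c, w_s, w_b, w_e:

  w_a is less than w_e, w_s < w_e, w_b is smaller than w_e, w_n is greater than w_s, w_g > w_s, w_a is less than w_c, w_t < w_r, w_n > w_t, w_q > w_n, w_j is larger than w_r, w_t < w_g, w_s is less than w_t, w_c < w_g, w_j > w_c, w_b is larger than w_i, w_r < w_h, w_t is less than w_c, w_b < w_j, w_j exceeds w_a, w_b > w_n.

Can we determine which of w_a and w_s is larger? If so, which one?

Following every chain through w_s: above w_s we get w_t, w_n, w_c, w_g, w_b, w_q, w_r, w_h, w_e, w_j.
w_a is not reached, and no chain runs the other way from w_a to w_s.
So the given relations leave the order of w_s and w_a undetermined.

undetermined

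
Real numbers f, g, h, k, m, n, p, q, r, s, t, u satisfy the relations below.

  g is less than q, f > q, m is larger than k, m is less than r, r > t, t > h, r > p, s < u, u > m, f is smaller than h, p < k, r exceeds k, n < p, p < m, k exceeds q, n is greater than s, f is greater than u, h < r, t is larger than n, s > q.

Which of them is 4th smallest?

Chaining the given pairs: g < q < s < n < p < k < m < u < f < h < t < r.
Counting 4 from the smallest end gives n.

n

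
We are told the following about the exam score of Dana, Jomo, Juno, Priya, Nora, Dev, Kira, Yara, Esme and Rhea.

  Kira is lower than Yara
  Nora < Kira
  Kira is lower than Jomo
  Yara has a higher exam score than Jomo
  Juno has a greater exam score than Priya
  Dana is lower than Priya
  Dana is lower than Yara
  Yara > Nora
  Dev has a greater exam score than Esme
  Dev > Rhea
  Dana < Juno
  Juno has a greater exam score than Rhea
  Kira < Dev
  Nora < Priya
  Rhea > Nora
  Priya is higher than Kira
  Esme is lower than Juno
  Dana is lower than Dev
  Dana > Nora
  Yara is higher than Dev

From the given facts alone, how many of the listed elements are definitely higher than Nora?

The elements the relations force above Nora are Kira, Dana, Rhea, Dev, Jomo, Priya, Juno, Yara — no chain reaches any other.
That is 8.

8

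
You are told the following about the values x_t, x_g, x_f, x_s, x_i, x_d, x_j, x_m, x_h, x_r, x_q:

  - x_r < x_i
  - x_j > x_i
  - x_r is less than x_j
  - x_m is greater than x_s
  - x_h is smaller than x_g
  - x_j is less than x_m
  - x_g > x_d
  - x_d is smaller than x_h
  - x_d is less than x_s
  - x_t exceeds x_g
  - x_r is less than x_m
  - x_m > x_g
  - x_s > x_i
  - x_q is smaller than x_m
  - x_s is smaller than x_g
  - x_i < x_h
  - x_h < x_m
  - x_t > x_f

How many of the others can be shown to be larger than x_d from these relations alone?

From x_d the given relations immediately reach x_h, x_s, x_g.
From those, x_m, x_t — 5 in total.
Nothing else is reachable above x_d; 5 in all.

5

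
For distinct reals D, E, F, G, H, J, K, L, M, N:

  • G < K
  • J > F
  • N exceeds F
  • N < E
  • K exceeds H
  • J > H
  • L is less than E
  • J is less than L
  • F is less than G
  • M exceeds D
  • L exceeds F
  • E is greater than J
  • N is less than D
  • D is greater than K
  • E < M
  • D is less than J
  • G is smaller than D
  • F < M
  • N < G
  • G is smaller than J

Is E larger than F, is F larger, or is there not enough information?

Following the relations from F: F < N < G < K < D < J < L < E.
So E is larger.

E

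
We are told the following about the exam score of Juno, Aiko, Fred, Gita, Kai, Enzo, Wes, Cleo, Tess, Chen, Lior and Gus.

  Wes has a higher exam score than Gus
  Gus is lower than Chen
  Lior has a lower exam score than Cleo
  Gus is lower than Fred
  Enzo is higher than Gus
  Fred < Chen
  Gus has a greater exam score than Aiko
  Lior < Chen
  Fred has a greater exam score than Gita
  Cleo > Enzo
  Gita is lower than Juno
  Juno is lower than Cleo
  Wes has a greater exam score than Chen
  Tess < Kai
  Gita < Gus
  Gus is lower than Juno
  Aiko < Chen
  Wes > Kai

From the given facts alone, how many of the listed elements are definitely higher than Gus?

From Gus the given relations immediately reach Fred, Chen, Enzo, Juno, Wes.
From those, Cleo — 6 in total.
Nothing else is reachable above Gus; 6 in all.

6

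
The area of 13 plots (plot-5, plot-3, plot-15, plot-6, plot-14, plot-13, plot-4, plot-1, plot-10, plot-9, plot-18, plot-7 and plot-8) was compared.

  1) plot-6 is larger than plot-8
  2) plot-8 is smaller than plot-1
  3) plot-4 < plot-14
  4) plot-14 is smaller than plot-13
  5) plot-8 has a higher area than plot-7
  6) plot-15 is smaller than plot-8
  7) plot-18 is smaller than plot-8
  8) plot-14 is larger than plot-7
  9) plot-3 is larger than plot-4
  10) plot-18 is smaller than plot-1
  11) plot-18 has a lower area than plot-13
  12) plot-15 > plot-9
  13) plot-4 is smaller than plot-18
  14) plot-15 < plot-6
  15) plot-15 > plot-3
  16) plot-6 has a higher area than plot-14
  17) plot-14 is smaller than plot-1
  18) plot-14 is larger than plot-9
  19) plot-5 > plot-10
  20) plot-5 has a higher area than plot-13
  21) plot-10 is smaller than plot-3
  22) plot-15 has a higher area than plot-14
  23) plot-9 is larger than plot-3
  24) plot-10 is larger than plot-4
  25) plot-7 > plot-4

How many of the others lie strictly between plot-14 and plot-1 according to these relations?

2

Chaining upward from plot-14 reaches: plot-13, plot-5, plot-15, plot-8, plot-6.
Chaining downward from plot-1 reaches: plot-4, plot-7, plot-10, plot-3, plot-18, plot-9, plot-15, plot-8.
Strictly between plot-14 and plot-1 are those in both lists: plot-15, plot-8 — 2 elements.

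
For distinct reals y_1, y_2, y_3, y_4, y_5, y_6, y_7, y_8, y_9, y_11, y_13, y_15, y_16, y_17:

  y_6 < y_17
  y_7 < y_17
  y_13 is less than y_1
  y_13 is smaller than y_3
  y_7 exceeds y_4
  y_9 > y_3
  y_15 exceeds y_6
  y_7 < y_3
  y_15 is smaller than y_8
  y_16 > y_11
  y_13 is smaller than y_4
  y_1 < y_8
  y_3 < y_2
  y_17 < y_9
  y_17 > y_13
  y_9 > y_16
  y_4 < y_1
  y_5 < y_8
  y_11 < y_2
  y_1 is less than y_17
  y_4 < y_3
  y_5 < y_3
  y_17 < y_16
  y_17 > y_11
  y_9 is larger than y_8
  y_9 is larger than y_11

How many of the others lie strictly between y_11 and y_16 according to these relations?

1

Chaining upward from y_11 reaches: y_2, y_17, y_9.
Chaining downward from y_16 reaches: y_6, y_13, y_4, y_7, y_1, y_17.
Strictly between y_11 and y_16 are those in both lists: y_17 — 1 element.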